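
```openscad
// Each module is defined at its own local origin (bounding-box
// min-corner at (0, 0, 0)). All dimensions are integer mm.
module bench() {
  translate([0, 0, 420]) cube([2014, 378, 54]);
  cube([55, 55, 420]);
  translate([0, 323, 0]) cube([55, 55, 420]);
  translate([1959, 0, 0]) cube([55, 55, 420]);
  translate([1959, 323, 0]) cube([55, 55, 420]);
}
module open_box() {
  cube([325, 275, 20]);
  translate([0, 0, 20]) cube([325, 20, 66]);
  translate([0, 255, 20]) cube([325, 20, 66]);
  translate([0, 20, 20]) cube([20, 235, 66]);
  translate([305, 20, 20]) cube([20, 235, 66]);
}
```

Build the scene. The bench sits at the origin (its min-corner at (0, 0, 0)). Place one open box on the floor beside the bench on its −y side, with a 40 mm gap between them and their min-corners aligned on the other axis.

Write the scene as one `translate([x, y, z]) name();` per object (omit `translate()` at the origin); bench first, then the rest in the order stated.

bench();
translate([0, -315, 0]) open_box();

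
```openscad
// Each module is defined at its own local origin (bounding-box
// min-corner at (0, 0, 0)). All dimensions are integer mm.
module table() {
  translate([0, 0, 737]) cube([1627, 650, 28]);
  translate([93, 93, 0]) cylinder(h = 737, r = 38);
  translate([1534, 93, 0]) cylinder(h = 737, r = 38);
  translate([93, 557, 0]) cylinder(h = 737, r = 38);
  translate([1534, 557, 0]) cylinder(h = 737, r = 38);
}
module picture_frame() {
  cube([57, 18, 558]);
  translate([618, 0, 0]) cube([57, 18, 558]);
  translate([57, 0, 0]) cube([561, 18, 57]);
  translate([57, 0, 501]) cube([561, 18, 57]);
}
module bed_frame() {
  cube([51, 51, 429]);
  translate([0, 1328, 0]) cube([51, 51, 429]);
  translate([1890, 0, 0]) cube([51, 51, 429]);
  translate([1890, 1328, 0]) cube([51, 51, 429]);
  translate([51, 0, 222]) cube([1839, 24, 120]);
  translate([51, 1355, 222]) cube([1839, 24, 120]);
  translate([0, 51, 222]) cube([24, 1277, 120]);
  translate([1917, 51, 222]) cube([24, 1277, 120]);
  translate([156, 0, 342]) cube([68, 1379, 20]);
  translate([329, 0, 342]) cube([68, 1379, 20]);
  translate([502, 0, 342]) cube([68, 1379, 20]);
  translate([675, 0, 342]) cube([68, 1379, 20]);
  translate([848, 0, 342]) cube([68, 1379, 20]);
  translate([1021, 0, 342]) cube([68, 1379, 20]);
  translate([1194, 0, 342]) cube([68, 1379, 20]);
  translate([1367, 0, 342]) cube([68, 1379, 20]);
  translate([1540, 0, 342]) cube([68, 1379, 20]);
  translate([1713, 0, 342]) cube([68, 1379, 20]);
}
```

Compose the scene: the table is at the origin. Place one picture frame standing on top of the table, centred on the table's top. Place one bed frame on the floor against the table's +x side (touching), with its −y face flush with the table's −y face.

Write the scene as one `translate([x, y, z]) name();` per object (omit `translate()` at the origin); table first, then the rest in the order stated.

table();
translate([476, 316, 765]) picture_frame();
translate([1627, 0, 0]) bed_frame();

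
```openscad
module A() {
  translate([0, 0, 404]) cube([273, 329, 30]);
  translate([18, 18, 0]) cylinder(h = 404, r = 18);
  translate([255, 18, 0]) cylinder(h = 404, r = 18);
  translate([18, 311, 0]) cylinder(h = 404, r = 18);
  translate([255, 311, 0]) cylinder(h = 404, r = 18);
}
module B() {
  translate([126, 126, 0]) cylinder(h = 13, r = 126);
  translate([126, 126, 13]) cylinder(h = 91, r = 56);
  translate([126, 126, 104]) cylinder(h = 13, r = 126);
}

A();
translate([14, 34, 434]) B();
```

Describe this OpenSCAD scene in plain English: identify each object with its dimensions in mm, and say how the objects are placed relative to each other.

A is a four-legged stool. The seat is 273×329 mm, 30 mm thick, top at z = 434 mm. It stands on four round legs, each 36 mm in diameter, from z = 0 to the seat underside, each leg's axis is inset half a diameter from the nearest pair of seat edges (so the leg's bounding box is flush with the corner).

B is a spool: two coaxial disc flanges of radius 126 mm and thickness 13 mm, joined by a core cylinder of radius 56 mm and height 91 mm. The lower flange rests on z = 0 and the three cylinders share a vertical axis.

The spool is on top of the stool.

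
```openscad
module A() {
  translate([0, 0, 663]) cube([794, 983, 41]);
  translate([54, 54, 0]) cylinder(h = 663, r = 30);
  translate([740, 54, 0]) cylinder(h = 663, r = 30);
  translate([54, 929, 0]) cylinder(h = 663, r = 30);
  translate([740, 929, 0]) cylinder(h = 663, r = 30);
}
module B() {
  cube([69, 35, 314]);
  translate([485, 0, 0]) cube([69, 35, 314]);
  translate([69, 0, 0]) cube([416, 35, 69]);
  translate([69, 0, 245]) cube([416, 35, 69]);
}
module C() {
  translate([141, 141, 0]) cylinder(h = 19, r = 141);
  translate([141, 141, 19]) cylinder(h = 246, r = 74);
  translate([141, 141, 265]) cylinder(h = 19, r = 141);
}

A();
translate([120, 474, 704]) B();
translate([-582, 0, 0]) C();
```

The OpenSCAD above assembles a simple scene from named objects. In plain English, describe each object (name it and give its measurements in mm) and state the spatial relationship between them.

A is a rectangular dining table. The top is 794×983×41 mm with its upper surface at z = 704 mm. It stands on four round legs of 60 mm diameter, each leg's bounding box inset 24 mm from the nearest pair of top edges, running from the floor to the underside of the top.

B is a picture frame with a 416×176 mm rectangular opening (x by z) and a uniform 69 mm border on every side. Frame depth is 35 mm along y. It is built from two vertical stiles running the full outside height and two horizontal rails spanning the gap between the stiles.

C is a spool: two coaxial disc flanges of radius 141 mm and thickness 19 mm, joined by a core cylinder of radius 74 mm and height 246 mm. The lower flange rests on z = 0 and the three cylinders share a vertical axis.

The picture frame is on top of the table, centred. The spool is on the floor beside the table on its −x side.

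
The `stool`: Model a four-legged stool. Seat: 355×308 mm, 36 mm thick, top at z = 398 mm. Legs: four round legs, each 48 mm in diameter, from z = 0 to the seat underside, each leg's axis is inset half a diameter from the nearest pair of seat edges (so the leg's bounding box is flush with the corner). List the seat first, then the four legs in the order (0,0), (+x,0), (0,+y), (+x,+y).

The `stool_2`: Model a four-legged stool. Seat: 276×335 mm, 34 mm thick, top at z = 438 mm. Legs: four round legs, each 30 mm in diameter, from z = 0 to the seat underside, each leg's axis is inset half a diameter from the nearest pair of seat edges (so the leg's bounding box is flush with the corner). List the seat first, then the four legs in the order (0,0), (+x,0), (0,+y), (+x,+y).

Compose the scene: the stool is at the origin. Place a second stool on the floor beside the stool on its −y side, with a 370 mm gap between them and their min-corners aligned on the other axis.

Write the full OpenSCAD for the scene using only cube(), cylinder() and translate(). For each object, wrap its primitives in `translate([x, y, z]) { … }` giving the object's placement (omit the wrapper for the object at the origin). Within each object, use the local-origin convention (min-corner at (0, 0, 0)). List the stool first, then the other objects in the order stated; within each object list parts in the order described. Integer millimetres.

translate([0, 0, 362]) cube([355, 308, 36]);
translate([24, 24, 0]) cylinder(h = 362, r = 24);
translate([331, 24, 0]) cylinder(h = 362, r = 24);
translate([24, 284, 0]) cylinder(h = 362, r = 24);
translate([331, 284, 0]) cylinder(h = 362, r = 24);
translate([0, -705, 0]) {
  translate([0, 0, 404]) cube([276, 335, 34]);
  translate([15, 15, 0]) cylinder(h = 404, r = 15);
  translate([261, 15, 0]) cylinder(h = 404, r = 15);
  translate([15, 320, 0]) cylinder(h = 404, r = 15);
  translate([261, 320, 0]) cylinder(h = 404, r = 15);
}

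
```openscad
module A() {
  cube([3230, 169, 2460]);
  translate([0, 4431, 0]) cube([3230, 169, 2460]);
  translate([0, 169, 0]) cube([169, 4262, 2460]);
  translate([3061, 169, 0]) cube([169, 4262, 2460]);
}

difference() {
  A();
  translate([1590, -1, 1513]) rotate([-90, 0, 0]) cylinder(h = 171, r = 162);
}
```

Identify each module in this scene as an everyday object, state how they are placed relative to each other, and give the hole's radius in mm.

A is a house frame. The house frame has a circular hole through its front wall. The hole's radius is 162 mm.

The subtracted cylinder has r = 162 mm.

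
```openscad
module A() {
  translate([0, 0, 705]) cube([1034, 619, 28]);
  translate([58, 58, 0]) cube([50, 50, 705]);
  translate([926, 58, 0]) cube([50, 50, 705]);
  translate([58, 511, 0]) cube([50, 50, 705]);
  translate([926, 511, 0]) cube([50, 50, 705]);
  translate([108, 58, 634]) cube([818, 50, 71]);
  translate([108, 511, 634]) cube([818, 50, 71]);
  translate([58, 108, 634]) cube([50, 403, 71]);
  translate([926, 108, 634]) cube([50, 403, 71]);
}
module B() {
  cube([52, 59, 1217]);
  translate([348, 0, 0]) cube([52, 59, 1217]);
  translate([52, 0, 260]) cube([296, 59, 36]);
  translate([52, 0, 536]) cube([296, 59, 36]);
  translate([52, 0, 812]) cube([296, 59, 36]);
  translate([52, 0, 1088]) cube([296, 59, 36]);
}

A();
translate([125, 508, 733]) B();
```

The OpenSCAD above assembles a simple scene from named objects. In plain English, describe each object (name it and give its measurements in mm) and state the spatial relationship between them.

A is a table with a 1034×619 mm rectangular top, 28 mm thick, top surface at z = 733 mm, supported by four 50×50 mm square legs, each inset 58 mm from the nearest pair of top edges, running from the floor. Four apron rails, 50 mm thick and 71 mm tall, run between adjacent legs with their top edges flush with the underside of the top and their outer faces flush with the legs' outer faces.

B is a wooden ladder with two side rails of 52×59 mm section and 1217 mm height, set 400 mm apart overall. Between them run 4 rectangular rungs (59 mm deep, 36 mm thick), front faces flush with the rails' −y face. The bottom of the first rung is 260 mm above the floor and each subsequent rung is 276 mm higher than the one below.

The ladder is on top of the table.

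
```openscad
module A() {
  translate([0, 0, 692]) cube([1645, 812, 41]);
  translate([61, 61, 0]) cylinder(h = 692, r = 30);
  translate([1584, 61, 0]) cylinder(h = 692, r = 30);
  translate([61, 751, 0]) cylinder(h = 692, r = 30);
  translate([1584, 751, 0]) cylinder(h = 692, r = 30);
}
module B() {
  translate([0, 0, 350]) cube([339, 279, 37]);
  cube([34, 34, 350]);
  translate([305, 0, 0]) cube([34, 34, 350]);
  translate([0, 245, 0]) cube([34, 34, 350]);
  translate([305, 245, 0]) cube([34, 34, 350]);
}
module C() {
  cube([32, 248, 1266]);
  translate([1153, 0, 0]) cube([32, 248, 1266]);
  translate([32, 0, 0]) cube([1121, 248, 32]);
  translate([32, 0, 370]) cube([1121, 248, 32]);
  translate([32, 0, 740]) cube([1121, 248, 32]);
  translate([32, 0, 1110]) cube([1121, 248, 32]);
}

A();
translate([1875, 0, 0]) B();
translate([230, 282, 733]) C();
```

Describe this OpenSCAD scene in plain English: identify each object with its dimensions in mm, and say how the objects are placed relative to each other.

A is a table with a 1645×812 mm rectangular top, 41 mm thick, top surface at z = 733 mm, supported by four round legs of 60 mm diameter, each leg's bounding box inset 31 mm from the nearest pair of top edges, running from the floor.

B is a four-legged stool. The seat is 339×279 mm, 37 mm thick, top at z = 387 mm. It stands on four square legs, each 34×34 mm in cross-section, from z = 0 to the seat underside, each flush with a corner of the seat.

C is a bookshelf 1185 mm wide overall, 248 mm deep and 1266 mm tall. The two sides are 32 mm thick vertical panels. 4 horizontal shelves of 32 mm thickness span between the inner faces of the sides; the lowest shelf sits on the floor and shelves are stacked with a clear vertical gap of 338 mm between each pair.

The stool is on the floor beside the table on its +x side. The bookshelf is on top of the table, centred.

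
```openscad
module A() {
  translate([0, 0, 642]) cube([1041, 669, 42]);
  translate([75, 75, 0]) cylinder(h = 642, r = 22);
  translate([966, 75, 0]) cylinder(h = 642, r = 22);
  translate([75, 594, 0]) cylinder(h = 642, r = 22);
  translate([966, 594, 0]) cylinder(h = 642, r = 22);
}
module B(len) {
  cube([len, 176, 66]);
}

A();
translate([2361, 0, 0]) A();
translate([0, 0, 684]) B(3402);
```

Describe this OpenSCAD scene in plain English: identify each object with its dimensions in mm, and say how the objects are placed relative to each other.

A is a table: top 1041 mm (x) × 669 mm (y), 42 mm thick, upper face at z = 684 mm, on four round legs of 44 mm diameter, each leg's bounding box inset 53 mm from the nearest pair of top edges, running from z = 0 to the bottom of the top.

B is a rectangular beam 3402 mm long (x), 176 mm deep (y), 66 mm thick (z).

The beam spans the tops of two tables placed 1320 mm apart, resting at z = 684 mm.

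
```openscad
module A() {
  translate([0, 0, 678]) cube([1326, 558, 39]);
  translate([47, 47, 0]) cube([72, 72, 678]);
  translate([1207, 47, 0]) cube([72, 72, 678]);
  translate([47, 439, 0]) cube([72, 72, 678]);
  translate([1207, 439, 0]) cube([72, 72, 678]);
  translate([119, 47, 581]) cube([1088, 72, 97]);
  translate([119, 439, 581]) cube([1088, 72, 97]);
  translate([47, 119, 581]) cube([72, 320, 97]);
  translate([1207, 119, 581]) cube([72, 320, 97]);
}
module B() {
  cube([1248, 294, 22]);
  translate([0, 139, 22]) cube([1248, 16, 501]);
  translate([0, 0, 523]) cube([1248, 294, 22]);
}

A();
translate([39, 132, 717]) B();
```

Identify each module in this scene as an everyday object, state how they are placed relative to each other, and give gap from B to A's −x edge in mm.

A is a table. B is an I-beam. The I-beam is on top of the table, centred. The gap from the I-beam to the table's −x edge is 39 mm.

The I-beam's min-x is at 39; the table's min-x is 0; gap = 39 mm.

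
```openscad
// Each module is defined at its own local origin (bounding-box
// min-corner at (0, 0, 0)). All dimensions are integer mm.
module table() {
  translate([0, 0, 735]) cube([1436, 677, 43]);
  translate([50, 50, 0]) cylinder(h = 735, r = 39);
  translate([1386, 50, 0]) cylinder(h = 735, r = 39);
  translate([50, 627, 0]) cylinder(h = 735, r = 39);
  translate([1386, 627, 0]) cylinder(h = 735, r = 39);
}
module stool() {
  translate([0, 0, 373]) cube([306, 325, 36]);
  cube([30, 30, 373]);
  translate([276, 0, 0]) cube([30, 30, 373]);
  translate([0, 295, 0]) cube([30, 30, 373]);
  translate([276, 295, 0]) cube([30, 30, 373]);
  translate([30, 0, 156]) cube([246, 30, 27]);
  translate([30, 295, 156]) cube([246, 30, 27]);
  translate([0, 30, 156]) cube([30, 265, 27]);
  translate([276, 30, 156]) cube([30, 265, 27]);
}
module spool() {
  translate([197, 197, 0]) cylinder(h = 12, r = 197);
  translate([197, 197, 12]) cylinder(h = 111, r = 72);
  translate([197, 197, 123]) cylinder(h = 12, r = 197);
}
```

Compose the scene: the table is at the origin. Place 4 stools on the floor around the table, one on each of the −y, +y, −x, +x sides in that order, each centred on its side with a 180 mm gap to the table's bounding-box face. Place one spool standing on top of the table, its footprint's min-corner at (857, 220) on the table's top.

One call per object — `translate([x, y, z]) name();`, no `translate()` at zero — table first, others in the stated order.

table();
translate([565, -505, 0]) stool();
translate([565, 857, 0]) stool();
translate([-486, 176, 0]) stool();
translate([1616, 176, 0]) stool();
translate([857, 220, 778]) spool();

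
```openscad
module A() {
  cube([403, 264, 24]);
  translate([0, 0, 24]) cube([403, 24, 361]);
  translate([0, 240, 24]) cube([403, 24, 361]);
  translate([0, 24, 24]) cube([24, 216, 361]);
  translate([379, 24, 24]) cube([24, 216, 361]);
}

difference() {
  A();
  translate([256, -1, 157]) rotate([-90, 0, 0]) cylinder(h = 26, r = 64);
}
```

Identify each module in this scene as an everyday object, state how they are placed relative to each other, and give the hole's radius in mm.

A is an open box. The open box has a circular hole through its front wall. The hole's radius is 64 mm.

The subtracted cylinder has r = 64 mm.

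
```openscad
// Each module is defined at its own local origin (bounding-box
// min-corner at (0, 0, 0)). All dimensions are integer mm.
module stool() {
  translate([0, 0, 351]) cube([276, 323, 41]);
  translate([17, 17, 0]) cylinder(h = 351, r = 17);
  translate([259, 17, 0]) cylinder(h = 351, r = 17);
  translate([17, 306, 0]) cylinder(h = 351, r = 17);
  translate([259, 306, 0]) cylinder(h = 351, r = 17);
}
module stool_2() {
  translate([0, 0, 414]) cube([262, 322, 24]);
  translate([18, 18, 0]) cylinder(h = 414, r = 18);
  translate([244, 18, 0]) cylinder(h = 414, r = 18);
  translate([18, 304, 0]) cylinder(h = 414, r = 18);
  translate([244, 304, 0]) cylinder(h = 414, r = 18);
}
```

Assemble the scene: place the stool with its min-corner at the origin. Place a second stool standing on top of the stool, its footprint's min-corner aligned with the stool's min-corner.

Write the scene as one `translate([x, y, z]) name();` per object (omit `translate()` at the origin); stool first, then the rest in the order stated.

stool();
translate([0, 0, 392]) stool_2();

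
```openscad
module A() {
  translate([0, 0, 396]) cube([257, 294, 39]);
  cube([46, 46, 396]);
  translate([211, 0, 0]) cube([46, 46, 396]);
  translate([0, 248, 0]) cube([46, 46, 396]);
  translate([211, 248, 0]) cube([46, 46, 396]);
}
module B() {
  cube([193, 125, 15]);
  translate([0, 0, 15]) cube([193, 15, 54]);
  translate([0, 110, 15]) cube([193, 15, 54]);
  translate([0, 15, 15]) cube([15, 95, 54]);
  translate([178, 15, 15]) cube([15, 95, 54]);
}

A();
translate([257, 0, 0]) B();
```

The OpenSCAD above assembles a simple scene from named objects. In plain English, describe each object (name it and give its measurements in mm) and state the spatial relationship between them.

A is a simple wooden stool: a rectangular seat 257 mm (x) by 294 mm (y), 39 mm thick, top face at z = 435 mm, on four square legs, each 46×46 mm in cross-section. The legs rest on z = 0, each flush with a corner of the seat.

B is an open storage box with external size 193×125×69 mm and wall thickness 15 mm (the base is also 15 mm thick). The base covers the whole footprint; the four walls stand on the base, with the y-facing walls full-width and the x-facing walls fitting between their inner faces.

The open box is against the stool's +x side, with their −y faces flush.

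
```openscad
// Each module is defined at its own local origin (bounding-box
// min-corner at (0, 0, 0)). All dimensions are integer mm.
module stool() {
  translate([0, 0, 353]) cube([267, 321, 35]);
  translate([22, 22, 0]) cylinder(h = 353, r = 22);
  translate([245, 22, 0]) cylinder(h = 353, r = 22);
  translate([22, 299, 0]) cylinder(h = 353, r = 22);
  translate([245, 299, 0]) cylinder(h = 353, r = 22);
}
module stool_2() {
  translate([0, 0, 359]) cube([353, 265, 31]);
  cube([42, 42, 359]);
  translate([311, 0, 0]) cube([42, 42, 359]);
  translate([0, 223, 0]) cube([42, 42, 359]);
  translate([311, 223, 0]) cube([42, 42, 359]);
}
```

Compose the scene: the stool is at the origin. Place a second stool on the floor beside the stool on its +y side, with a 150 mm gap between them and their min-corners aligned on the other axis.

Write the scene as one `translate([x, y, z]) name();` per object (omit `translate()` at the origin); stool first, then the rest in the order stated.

stool();
translate([0, 471, 0]) stool_2();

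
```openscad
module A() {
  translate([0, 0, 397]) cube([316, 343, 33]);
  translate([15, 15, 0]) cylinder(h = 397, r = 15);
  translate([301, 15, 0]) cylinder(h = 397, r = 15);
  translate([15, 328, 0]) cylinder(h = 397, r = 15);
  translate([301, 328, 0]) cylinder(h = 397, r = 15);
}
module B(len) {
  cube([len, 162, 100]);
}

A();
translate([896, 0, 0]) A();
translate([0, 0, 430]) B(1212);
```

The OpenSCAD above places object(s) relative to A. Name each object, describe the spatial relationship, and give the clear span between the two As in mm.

A is a stool. B is a beam. A beam spans the tops of two stools. The clear span between the two stools is 580 mm.

Second stool starts at x = 896; first ends at x = 316; clear span = 896 − 316 = 580 mm.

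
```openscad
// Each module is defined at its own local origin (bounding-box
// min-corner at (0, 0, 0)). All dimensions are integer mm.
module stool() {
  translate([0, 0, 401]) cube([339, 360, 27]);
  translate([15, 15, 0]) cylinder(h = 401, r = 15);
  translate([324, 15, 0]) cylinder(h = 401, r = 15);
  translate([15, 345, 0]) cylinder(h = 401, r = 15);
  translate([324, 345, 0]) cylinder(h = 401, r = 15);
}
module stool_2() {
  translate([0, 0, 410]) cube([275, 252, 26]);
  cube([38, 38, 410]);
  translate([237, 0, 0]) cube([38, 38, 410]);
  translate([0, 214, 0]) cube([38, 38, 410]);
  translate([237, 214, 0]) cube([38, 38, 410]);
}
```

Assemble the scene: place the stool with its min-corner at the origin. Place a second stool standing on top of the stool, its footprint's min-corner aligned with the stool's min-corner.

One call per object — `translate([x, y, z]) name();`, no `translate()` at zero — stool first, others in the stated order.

stool();
translate([0, 0, 428]) stool_2();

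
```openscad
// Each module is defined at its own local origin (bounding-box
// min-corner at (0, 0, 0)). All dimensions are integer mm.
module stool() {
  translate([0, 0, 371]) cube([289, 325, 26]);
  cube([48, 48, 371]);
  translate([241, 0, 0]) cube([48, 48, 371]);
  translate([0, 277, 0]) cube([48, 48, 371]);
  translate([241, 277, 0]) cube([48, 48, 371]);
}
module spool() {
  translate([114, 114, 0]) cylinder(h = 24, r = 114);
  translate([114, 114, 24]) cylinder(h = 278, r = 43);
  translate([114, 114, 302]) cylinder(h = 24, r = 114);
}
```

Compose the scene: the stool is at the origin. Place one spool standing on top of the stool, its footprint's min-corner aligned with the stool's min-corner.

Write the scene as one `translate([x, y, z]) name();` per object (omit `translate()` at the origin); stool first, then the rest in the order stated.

stool();
translate([0, 0, 397]) spool();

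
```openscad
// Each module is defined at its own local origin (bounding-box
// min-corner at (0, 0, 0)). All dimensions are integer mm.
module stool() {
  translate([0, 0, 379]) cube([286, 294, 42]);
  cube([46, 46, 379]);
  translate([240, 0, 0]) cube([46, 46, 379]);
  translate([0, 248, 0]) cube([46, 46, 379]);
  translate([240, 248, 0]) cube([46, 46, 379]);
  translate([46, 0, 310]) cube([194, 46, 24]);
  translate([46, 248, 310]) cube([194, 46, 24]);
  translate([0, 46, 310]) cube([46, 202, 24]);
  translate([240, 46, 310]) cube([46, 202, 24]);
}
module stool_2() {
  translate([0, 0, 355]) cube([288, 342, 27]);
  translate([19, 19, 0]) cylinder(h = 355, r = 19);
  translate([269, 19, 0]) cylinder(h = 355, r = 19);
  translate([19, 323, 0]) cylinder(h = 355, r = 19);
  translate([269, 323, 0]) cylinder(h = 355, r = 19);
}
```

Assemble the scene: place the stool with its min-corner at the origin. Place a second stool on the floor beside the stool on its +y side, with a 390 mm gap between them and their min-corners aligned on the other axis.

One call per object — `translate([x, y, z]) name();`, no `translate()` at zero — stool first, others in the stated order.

stool();
translate([0, 684, 0]) stool_2();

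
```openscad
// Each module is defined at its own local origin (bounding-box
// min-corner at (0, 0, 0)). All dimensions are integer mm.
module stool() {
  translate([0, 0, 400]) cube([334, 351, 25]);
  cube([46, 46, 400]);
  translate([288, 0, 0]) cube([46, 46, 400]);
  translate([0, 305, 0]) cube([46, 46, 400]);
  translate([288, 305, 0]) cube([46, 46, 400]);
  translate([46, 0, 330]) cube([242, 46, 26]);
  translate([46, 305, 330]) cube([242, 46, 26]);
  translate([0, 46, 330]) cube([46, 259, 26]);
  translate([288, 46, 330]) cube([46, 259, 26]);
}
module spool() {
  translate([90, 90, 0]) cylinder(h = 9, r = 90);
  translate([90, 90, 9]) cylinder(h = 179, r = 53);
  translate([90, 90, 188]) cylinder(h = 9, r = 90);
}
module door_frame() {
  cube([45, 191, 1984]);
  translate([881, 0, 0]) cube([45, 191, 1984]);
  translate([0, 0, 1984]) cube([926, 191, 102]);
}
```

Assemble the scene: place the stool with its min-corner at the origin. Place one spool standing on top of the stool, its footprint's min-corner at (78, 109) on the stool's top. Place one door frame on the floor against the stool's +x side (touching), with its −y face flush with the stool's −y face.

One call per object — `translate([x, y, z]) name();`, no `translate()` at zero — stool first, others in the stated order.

stool();
translate([78, 109, 425]) spool();
translate([334, 0, 0]) door_frame();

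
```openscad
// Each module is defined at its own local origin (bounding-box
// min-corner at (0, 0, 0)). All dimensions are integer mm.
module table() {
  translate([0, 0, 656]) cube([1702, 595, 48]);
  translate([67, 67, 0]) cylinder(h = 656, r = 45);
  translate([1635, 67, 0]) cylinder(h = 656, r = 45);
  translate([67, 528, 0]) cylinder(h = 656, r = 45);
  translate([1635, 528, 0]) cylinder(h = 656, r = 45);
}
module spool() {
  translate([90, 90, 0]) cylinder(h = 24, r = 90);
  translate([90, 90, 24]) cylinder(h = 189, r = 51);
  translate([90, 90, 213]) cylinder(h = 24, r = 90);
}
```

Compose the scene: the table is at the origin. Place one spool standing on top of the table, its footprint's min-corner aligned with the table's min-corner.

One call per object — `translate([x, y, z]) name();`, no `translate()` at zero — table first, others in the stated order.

table();
translate([0, 0, 704]) spool();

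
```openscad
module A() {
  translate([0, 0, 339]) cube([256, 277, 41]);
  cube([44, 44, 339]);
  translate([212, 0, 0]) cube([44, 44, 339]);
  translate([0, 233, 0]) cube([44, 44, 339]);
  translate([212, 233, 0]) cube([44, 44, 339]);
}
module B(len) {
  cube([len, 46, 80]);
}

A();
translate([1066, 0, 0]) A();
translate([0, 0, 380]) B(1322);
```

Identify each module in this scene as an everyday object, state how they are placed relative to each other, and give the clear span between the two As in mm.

Second stool starts at x = 1066; first ends at x = 256; clear span = 1066 − 256 = 810 mm.

A is a stool. B is a beam. A beam spans the tops of two stools. The clear span between the two stools is 810 mm.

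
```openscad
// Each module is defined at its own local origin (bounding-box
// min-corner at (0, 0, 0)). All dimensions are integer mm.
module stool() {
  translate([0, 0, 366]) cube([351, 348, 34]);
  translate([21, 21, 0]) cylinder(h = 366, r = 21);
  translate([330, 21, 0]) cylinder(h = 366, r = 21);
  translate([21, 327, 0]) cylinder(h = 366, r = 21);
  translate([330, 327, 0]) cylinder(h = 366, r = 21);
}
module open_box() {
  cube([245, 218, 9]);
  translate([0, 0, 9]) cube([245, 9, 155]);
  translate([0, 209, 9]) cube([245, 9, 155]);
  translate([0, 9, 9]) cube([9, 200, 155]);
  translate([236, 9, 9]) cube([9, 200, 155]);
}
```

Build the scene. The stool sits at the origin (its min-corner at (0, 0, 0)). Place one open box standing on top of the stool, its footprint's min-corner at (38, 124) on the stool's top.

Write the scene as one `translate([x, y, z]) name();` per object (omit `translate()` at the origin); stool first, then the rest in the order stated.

stool();
translate([38, 124, 400]) open_box();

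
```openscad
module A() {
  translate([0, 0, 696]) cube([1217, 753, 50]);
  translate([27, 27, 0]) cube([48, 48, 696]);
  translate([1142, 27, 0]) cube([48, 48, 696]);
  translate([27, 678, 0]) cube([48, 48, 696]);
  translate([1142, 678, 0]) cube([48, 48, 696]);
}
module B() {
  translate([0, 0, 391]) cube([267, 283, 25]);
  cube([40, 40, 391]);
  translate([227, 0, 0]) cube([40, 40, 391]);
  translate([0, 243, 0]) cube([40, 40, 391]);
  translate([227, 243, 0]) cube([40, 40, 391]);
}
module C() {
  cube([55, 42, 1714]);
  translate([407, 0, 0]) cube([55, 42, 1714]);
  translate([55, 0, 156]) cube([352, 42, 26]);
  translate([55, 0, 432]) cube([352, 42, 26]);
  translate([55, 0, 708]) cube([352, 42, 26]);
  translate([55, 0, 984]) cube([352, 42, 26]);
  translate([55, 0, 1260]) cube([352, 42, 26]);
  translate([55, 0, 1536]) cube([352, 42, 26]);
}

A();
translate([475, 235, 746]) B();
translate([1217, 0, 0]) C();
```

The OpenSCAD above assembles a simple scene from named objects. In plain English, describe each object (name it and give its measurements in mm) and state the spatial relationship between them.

A is a rectangular dining table. The top is 1217×753×50 mm with its upper surface at z = 746 mm. It stands on four 48×48 mm square legs, each inset 27 mm from the nearest pair of top edges, running from the floor to the underside of the top.

B is a four-legged stool. The seat is 267×283 mm, 25 mm thick, top at z = 416 mm. It stands on four square legs, each 40×40 mm in cross-section, from z = 0 to the seat underside, each flush with a corner of the seat.

C is a wooden ladder with two side rails of 55×42 mm section and 1714 mm height, set 462 mm apart overall. Between them run 6 rectangular rungs (42 mm deep, 26 mm thick), front faces flush with the rails' −y face. The bottom of the first rung is 156 mm above the floor and each subsequent rung is 276 mm higher than the one below.

The stool is on top of the table, centred. The ladder is against the table's +x side, with their −y faces flush.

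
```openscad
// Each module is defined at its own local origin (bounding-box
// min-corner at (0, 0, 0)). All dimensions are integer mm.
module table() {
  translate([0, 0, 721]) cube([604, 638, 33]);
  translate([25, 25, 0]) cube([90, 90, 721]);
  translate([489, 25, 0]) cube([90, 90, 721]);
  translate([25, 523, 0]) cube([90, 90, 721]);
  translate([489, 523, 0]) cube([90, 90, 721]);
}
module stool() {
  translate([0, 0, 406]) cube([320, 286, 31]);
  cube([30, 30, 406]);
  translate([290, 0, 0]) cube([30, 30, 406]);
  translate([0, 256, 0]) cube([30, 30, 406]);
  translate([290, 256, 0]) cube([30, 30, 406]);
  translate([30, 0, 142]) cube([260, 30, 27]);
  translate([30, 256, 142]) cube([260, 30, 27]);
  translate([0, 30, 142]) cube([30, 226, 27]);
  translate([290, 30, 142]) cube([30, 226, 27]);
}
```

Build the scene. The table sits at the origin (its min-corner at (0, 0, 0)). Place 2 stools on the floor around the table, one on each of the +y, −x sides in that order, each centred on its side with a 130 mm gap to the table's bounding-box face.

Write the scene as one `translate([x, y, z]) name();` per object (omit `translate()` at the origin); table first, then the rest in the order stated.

table();
translate([142, 768, 0]) stool();
translate([-450, 176, 0]) stool();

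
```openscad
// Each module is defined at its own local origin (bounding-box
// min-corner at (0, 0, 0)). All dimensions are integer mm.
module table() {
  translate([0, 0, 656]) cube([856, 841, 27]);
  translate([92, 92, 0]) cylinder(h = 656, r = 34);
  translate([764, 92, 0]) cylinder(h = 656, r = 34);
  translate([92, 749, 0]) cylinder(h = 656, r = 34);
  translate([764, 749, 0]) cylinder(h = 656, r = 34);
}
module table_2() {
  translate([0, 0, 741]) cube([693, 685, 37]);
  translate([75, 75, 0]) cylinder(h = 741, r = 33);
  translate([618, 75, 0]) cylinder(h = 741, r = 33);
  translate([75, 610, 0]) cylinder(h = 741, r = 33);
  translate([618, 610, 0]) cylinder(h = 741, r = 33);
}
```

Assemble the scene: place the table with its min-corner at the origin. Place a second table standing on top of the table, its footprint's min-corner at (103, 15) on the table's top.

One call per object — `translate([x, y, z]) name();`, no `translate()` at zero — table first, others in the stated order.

table();
translate([103, 15, 683]) table_2();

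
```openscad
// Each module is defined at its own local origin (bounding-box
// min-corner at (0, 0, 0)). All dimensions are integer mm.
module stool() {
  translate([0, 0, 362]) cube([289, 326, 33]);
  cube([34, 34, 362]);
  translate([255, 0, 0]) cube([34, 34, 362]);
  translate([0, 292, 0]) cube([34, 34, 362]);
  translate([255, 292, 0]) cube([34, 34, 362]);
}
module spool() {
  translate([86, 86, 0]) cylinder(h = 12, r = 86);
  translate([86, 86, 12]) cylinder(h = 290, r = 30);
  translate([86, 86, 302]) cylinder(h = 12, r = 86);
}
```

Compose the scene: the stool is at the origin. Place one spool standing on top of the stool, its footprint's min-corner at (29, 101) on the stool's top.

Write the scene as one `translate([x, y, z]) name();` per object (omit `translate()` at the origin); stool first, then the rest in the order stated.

stool();
translate([29, 101, 395]) spool();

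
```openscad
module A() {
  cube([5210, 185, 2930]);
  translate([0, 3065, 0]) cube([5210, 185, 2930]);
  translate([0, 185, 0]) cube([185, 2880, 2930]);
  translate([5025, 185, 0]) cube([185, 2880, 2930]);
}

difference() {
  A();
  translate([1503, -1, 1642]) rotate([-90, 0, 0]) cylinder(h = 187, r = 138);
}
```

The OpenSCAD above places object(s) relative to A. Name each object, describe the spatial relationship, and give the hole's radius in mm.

A is a house frame. The house frame has a circular hole through its front wall. The hole's radius is 138 mm.

The subtracted cylinder has r = 138 mm.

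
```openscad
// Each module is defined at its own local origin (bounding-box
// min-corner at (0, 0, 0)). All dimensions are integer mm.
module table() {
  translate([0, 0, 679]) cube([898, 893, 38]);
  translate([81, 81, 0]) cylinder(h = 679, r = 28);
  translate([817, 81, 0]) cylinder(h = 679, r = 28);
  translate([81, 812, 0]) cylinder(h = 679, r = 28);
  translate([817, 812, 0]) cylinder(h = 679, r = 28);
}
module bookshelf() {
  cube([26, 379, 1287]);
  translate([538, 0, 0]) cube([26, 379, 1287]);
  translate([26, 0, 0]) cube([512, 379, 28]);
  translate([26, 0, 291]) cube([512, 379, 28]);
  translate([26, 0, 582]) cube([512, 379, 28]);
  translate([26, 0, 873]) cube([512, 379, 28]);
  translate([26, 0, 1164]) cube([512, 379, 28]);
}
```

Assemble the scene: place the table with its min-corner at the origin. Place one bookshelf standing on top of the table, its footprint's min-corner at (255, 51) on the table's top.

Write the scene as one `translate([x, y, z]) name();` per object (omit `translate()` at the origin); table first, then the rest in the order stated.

table();
translate([255, 51, 717]) bookshelf();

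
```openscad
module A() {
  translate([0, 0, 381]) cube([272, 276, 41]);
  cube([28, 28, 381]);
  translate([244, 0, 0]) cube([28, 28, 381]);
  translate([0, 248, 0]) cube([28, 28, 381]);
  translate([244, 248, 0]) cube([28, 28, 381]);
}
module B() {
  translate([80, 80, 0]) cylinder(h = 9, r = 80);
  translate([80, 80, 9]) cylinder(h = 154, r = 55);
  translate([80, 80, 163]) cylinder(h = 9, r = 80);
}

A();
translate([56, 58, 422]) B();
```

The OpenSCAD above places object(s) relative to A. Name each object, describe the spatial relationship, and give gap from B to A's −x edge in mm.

The spool's min-x is at 56; the stool's min-x is 0; gap = 56 mm.

A is a stool. B is a spool. The spool is on top of the stool, centred. The gap from the spool to the stool's −x edge is 56 mm.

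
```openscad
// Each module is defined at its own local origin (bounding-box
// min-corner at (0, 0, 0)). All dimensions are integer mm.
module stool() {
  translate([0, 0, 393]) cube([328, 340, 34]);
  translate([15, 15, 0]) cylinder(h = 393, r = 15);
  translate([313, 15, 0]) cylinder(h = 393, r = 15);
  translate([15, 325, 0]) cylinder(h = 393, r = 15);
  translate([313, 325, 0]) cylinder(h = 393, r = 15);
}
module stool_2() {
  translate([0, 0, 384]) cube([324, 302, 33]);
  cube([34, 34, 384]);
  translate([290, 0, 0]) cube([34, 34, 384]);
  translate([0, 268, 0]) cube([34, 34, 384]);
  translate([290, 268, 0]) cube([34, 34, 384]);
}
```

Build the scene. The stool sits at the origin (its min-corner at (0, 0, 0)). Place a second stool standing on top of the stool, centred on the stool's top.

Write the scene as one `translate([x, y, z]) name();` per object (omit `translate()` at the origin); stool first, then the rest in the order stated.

stool();
translate([2, 19, 427]) stool_2();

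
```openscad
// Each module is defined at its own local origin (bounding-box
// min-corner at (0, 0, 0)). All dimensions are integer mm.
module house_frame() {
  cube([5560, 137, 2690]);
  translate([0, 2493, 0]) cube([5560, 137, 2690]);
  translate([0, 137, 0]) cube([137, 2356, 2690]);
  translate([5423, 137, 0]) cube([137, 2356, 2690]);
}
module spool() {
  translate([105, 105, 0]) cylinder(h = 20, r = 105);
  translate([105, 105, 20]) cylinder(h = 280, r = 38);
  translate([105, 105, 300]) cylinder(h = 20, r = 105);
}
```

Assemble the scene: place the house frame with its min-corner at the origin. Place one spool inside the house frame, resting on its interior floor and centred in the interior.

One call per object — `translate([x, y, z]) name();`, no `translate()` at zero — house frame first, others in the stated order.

house_frame();
translate([2675, 1210, 0]) spool();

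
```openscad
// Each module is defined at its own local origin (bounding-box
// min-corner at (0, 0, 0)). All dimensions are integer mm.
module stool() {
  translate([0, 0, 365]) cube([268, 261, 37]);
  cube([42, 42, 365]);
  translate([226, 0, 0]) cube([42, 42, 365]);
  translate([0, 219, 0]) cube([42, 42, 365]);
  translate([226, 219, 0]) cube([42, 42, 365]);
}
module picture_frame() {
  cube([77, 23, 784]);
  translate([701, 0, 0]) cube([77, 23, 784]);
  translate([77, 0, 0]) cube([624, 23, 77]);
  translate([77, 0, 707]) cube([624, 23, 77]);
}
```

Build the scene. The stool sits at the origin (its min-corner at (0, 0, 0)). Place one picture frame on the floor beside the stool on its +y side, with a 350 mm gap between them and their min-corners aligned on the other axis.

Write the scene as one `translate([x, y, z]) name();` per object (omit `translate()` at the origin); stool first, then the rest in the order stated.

stool();
translate([0, 611, 0]) picture_frame();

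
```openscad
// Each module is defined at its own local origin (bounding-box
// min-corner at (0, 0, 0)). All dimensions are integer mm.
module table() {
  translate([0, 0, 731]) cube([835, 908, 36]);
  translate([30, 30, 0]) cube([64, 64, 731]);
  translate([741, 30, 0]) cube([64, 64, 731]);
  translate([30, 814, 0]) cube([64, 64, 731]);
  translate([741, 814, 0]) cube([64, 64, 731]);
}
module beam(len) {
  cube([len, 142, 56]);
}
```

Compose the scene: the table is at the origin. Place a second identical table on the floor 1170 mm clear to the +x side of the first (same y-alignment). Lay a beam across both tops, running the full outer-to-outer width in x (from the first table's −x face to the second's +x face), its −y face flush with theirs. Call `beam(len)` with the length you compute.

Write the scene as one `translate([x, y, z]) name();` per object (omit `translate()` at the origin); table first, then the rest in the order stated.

table();
translate([2005, 0, 0]) table();
translate([0, 0, 767]) beam(2840);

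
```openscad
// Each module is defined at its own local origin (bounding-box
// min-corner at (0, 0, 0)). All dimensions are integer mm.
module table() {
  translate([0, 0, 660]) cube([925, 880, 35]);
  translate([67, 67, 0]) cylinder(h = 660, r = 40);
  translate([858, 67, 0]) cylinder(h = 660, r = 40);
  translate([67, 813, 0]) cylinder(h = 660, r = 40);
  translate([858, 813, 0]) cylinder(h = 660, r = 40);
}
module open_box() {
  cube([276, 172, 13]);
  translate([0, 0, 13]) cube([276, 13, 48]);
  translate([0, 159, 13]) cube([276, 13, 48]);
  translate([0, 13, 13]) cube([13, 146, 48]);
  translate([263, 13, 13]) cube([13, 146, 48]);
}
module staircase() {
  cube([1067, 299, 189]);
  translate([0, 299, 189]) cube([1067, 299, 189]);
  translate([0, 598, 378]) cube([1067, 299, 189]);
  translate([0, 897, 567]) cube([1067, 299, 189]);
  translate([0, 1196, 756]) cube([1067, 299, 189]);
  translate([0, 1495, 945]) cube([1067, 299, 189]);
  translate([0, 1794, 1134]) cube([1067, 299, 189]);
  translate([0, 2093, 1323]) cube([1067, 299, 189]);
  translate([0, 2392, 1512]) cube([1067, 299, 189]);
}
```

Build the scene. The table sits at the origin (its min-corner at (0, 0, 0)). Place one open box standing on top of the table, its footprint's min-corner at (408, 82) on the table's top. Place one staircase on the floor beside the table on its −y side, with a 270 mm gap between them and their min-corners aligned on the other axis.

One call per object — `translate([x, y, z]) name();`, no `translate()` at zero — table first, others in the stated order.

table();
translate([408, 82, 695]) open_box();
translate([0, -2961, 0]) staircase();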